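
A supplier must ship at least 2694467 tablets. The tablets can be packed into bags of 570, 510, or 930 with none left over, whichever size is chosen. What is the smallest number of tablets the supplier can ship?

2703510

The number of tablets must be a common multiple of 570, 510, and 930, so a multiple of their LCM.
570 = 2 × 3 × 5 × 19
510 = 2 × 3 × 5 × 17
930 = 2 × 3 × 5 × 31
LCM(570, 510, 930) = 2 × 3 × 5 × 17 × 19 × 31 = 300390.
Smallest multiple of 300390 that is ≥ 2694467: ⌈2694467/300390⌉ × 300390 = 9 × 300390 = 2703510.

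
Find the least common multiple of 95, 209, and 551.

30305

95 = 5 × 19
209 = 11 × 19
551 = 19 × 29
LCM(95, 209, 551) = 5 × 11 × 19 × 29 = 30305.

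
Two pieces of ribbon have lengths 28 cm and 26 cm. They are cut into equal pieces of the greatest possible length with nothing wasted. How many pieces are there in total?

Piece length = gcd(28, 26).
28 = 2^2 × 7
26 = 2 × 13
gcd(28, 26) = 2.
Total pieces = 28/2 + 26/2 = 14 + 13 = 27.

27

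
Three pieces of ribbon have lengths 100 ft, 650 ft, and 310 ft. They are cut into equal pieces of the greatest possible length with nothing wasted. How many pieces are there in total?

Piece length = gcd(100, 650, 310).
100 = 2^2 × 5^2
650 = 2 × 5^2 × 13
310 = 2 × 5 × 31
gcd(100, 650, 310) = 2 × 5 = 10.
Total pieces = 100/10 + 650/10 + 310/10 = 10 + 65 + 31 = 106.

106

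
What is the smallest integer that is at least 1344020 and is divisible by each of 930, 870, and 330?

1483350

The integer must be a common multiple of 930, 870, and 330, so a multiple of their LCM.
930 = 2 × 3 × 5 × 31
870 = 2 × 3 × 5 × 29
330 = 2 × 3 × 5 × 11
LCM(930, 870, 330) = 2 × 3 × 5 × 11 × 29 × 31 = 296670.
Smallest multiple of 296670 that is ≥ 1344020: ⌈1344020/296670⌉ × 296670 = 5 × 296670 = 1483350.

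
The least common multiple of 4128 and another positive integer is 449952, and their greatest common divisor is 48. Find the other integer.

5232

gcd × lcm = product of the two integers, so the other integer is (48 × 449952) / 4128 = 5232.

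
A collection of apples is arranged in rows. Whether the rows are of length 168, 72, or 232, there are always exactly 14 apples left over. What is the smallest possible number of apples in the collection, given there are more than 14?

14630

N − 14 must be a common multiple of 168, 72, and 232.
168 = 2^3 × 3 × 7
72 = 2^3 × 3^2
232 = 2^3 × 29
LCM(168, 72, 232) = 2^3 × 3^2 × 7 × 29 = 14616.
Smallest N > 14 is LCM + 14 = 14616 + 14 = 14630.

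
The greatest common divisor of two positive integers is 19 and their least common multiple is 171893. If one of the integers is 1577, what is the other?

2071

For two integers, gcd × lcm = product, so the other is (19 × 171893) / 1577 = 3265967 / 1577 = 2071.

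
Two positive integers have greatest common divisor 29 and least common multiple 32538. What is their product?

943602

For any two positive integers, gcd × lcm = product = 29 × 32538 = 943602.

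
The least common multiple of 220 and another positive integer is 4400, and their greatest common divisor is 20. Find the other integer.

400

gcd × lcm = product of the two integers, so the other integer is (20 × 4400) / 220 = 400.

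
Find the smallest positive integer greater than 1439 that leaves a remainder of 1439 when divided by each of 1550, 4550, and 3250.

706689

N − 1439 must be a common multiple of 1550, 4550, and 3250.
1550 = 2 × 5^2 × 31
4550 = 2 × 5^2 × 7 × 13
3250 = 2 × 5^3 × 13
LCM(1550, 4550, 3250) = 2 × 5^3 × 7 × 13 × 31 = 705250.
Smallest N > 1439 is LCM + 1439 = 705250 + 1439 = 706689.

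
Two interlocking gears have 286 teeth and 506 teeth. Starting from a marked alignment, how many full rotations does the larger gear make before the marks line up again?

13 rotations

They are all back at their starting positions together after one LCM of the periods.
286 = 2 × 11 × 13
506 = 2 × 11 × 23
LCM(286, 506) = 2 × 11 × 13 × 23 = 6578.
Rotations for period 506: 6578 / 506 = 13.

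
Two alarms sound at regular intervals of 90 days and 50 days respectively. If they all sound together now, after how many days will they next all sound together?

They coincide at every common multiple of the periods; the first is the LCM.
90 = 2 × 3^2 × 5
50 = 2 × 5^2
LCM(90, 50) = 2 × 3^2 × 5^2 = 450.

450 days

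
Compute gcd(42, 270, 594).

42 = 2 × 3 × 7
270 = 2 × 3^3 × 5
594 = 2 × 3^3 × 11
gcd(42, 270, 594) = 2 × 3 = 6.

6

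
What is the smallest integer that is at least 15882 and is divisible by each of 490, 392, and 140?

The integer must be a common multiple of 490, 392, and 140, so a multiple of their LCM.
490 = 2 × 5 × 7^2
392 = 2^3 × 7^2
140 = 2^2 × 5 × 7
LCM(490, 392, 140) = 2^3 × 5 × 7^2 = 1960.
Smallest multiple of 1960 that is ≥ 15882: ⌈15882/1960⌉ × 1960 = 9 × 1960 = 17640.

17640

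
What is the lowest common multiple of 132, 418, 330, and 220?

12540

132 = 2^2 × 3 × 11
418 = 2 × 11 × 19
330 = 2 × 3 × 5 × 11
220 = 2^2 × 5 × 11
LCM(132, 418, 330, 220) = 2^2 × 3 × 5 × 11 × 19 = 12540.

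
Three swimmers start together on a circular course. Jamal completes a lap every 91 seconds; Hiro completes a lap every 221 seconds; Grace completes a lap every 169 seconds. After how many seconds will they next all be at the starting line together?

20111 seconds

We need the least common multiple of the intervals.
91 = 7 × 13
221 = 13 × 17
169 = 13^2
LCM(91, 221, 169) = 7 × 13^2 × 17 = 20111.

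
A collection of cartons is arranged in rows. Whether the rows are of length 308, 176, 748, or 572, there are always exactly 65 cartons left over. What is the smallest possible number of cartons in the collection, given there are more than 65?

272337

N − 65 must be a common multiple of 308, 176, 748, and 572.
308 = 2^2 × 7 × 11
176 = 2^4 × 11
748 = 2^2 × 11 × 17
572 = 2^2 × 11 × 13
LCM(308, 176, 748, 572) = 2^4 × 7 × 11 × 13 × 17 = 272272.
Smallest N > 65 is LCM + 65 = 272272 + 65 = 272337.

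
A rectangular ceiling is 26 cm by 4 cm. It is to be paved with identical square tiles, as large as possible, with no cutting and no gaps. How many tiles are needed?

26

Tile side = gcd(26, 4).
26 = 2 × 13
4 = 2^2
gcd(26, 4) = 2.
Tiles: (26/2) × (4/2) = 13 × 2 = 26.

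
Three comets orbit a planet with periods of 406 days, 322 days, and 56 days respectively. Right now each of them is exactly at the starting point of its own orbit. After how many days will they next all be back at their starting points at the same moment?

37352 days

We need the least common multiple of the intervals.
406 = 2 × 7 × 29
322 = 2 × 7 × 23
56 = 2^3 × 7
LCM(406, 322, 56) = 2^3 × 7 × 23 × 29 = 37352.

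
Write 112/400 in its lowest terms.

7/25

112 = 2^4 × 7
400 = 2^4 × 5^2
gcd(112, 400) = 2^4 = 16.
Divide numerator and denominator by 16: 112/400 = 7/25.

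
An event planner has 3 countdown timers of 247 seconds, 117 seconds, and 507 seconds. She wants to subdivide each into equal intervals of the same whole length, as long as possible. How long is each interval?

13 seconds

The interval must divide each timer length; the longest such is the gcd.
247 = 13 × 19
117 = 3^2 × 13
507 = 3 × 13^2
gcd(247, 117, 507) = 13.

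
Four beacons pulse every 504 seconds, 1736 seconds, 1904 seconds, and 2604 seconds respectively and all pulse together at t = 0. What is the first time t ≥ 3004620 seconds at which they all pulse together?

Joint pulses occur at multiples of LCM(504, 1736, 1904, 2604).
504 = 2^3 × 3^2 × 7
1736 = 2^3 × 7 × 31
1904 = 2^4 × 7 × 17
2604 = 2^2 × 3 × 7 × 31
LCM(504, 1736, 1904, 2604) = 2^4 × 3^2 × 7 × 17 × 31 = 531216.
Smallest multiple of 531216 that is ≥ 3004620: ⌈3004620/531216⌉ × 531216 = 6 × 531216 = 3187296.

3187296 seconds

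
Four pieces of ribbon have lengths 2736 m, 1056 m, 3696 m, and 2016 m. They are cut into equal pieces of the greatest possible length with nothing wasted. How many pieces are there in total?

198

Piece length = gcd(2736, 1056, 3696, 2016).
2736 = 2^4 × 3^2 × 19
1056 = 2^5 × 3 × 11
3696 = 2^4 × 3 × 7 × 11
2016 = 2^5 × 3^2 × 7
gcd(2736, 1056, 3696, 2016) = 2^4 × 3 = 48.
Total pieces = 2736/48 + 1056/48 + 3696/48 + 2016/48 = 57 + 22 + 77 + 42 = 198.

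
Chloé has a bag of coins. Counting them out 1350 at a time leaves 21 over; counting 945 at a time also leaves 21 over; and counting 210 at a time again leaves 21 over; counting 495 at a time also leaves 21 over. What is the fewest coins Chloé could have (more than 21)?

103971

N − 21 must be a common multiple of 1350, 945, 210, and 495.
1350 = 2 × 3^3 × 5^2
945 = 3^3 × 5 × 7
210 = 2 × 3 × 5 × 7
495 = 3^2 × 5 × 11
LCM(1350, 945, 210, 495) = 2 × 3^3 × 5^2 × 7 × 11 = 103950.
Smallest N > 21 is LCM + 21 = 103950 + 21 = 103971.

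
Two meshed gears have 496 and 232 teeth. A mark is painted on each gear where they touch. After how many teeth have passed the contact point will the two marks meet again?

The first simultaneous occurrence is after LCM of the individual periods.
496 = 2^4 × 31
232 = 2^3 × 29
LCM(496, 232) = 2^4 × 29 × 31 = 14384.

14384 teeth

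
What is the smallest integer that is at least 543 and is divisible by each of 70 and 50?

700

The integer must be a common multiple of 70 and 50, so a multiple of their LCM.
70 = 2 × 5 × 7
50 = 2 × 5^2
LCM(70, 50) = 2 × 5^2 × 7 = 350.
Smallest multiple of 350 that is ≥ 543: ⌈543/350⌉ × 350 = 2 × 350 = 700.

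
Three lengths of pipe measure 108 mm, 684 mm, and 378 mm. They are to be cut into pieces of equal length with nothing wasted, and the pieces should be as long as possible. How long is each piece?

18 mm

The greatest length dividing all of 108, 684, and 378 is their gcd.
108 = 2^2 × 3^3
684 = 2^2 × 3^2 × 19
378 = 2 × 3^3 × 7
gcd(108, 684, 378) = 2 × 3^2 = 18.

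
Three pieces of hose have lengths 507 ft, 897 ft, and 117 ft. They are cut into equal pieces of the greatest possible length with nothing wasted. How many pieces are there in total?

39

Piece length = gcd(507, 897, 117).
507 = 3 × 13^2
897 = 3 × 13 × 23
117 = 3^2 × 13
gcd(507, 897, 117) = 3 × 13 = 39.
Total pieces = 507/39 + 897/39 + 117/39 = 13 + 23 + 3 = 39.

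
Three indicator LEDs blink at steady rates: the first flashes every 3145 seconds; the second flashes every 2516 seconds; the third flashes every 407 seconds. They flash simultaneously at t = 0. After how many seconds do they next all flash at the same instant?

138380 seconds

We need the least common multiple of the intervals.
3145 = 5 × 17 × 37
2516 = 2^2 × 17 × 37
407 = 11 × 37
LCM(3145, 2516, 407) = 2^2 × 5 × 11 × 17 × 37 = 138380.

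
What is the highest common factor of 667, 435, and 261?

667 = 23 × 29
435 = 3 × 5 × 29
261 = 3^2 × 29
gcd(667, 435, 261) = 29.

29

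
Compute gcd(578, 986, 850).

578 = 2 × 17^2
986 = 2 × 17 × 29
850 = 2 × 5^2 × 17
gcd(578, 986, 850) = 2 × 17 = 34.

34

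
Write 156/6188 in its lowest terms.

3/119

156 = 2^2 × 3 × 13
6188 = 2^2 × 7 × 13 × 17
gcd(156, 6188) = 2^2 × 13 = 52.
Divide numerator and denominator by 52: 156/6188 = 3/119.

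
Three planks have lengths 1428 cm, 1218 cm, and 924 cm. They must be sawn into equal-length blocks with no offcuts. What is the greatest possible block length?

The block length must divide every plank, so the greatest is gcd(1428, 1218, 924).
1428 = 2^2 × 3 × 7 × 17
1218 = 2 × 3 × 7 × 29
924 = 2^2 × 3 × 7 × 11
gcd(1428, 1218, 924) = 2 × 3 × 7 = 42.

42 cm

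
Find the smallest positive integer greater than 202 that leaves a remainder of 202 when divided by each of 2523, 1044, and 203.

212134

N − 202 must be a common multiple of 2523, 1044, and 203.
2523 = 3 × 29^2
1044 = 2^2 × 3^2 × 29
203 = 7 × 29
LCM(2523, 1044, 203) = 2^2 × 3^2 × 7 × 29^2 = 211932.
Smallest N > 202 is LCM + 202 = 211932 + 202 = 212134.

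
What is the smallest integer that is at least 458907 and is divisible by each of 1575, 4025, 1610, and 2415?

The integer must be a common multiple of 1575, 4025, 1610, and 2415, so a multiple of their LCM.
1575 = 3^2 × 5^2 × 7
4025 = 5^2 × 7 × 23
1610 = 2 × 5 × 7 × 23
2415 = 3 × 5 × 7 × 23
LCM(1575, 4025, 1610, 2415) = 2 × 3^2 × 5^2 × 7 × 23 = 72450.
Smallest multiple of 72450 that is ≥ 458907: ⌈458907/72450⌉ × 72450 = 7 × 72450 = 507150.

507150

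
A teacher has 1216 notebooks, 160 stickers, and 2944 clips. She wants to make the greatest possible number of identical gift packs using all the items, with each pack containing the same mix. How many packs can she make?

32 packs

The pack count must divide each quantity, so the greatest is gcd(1216, 160, 2944).
1216 = 2^6 × 19
160 = 2^5 × 5
2944 = 2^7 × 23
gcd(1216, 160, 2944) = 2^5 = 32.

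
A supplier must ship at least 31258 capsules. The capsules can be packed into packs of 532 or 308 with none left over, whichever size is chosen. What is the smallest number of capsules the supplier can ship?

The number of capsules must be a common multiple of 532 and 308, so a multiple of their LCM.
532 = 2^2 × 7 × 19
308 = 2^2 × 7 × 11
LCM(532, 308) = 2^2 × 7 × 11 × 19 = 5852.
Smallest multiple of 5852 that is ≥ 31258: ⌈31258/5852⌉ × 5852 = 6 × 5852 = 35112.

35112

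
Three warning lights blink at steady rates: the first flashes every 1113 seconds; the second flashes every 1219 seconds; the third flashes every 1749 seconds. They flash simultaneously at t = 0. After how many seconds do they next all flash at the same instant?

281589 seconds

We need the least common multiple of the intervals.
1113 = 3 × 7 × 53
1219 = 23 × 53
1749 = 3 × 11 × 53
LCM(1113, 1219, 1749) = 3 × 7 × 11 × 23 × 53 = 281589.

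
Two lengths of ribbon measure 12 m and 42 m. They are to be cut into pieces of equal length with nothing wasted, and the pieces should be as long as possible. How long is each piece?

Each piece length must divide every original length, so the longest possible is gcd(12, 42).
12 = 2^2 × 3
42 = 2 × 3 × 7
gcd(12, 42) = 2 × 3 = 6.

6 m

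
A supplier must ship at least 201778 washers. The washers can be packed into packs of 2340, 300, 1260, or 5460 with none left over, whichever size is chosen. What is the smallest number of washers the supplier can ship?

245700

The number of washers must be a common multiple of 2340, 300, 1260, and 5460, so a multiple of their LCM.
2340 = 2^2 × 3^2 × 5 × 13
300 = 2^2 × 3 × 5^2
1260 = 2^2 × 3^2 × 5 × 7
5460 = 2^2 × 3 × 5 × 7 × 13
LCM(2340, 300, 1260, 5460) = 2^2 × 3^2 × 5^2 × 7 × 13 = 81900.
Smallest multiple of 81900 that is ≥ 201778: ⌈201778/81900⌉ × 81900 = 3 × 81900 = 245700.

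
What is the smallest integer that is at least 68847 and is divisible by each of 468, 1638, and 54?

The integer must be a common multiple of 468, 1638, and 54, so a multiple of their LCM.
468 = 2^2 × 3^2 × 13
1638 = 2 × 3^2 × 7 × 13
54 = 2 × 3^3
LCM(468, 1638, 54) = 2^2 × 3^3 × 7 × 13 = 9828.
Smallest multiple of 9828 that is ≥ 68847: ⌈68847/9828⌉ × 9828 = 8 × 9828 = 78624.

78624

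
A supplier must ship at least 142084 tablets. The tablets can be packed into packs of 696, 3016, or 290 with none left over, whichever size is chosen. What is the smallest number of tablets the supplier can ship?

The number of tablets must be a common multiple of 696, 3016, and 290, so a multiple of their LCM.
696 = 2^3 × 3 × 29
3016 = 2^3 × 13 × 29
290 = 2 × 5 × 29
LCM(696, 3016, 290) = 2^3 × 3 × 5 × 13 × 29 = 45240.
Smallest multiple of 45240 that is ≥ 142084: ⌈142084/45240⌉ × 45240 = 4 × 45240 = 180960.

180960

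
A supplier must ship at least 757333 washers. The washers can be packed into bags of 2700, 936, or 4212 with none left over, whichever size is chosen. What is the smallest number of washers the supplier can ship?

842400

The number of washers must be a common multiple of 2700, 936, and 4212, so a multiple of their LCM.
2700 = 2^2 × 3^3 × 5^2
936 = 2^3 × 3^2 × 13
4212 = 2^2 × 3^4 × 13
LCM(2700, 936, 4212) = 2^3 × 3^4 × 5^2 × 13 = 210600.
Smallest multiple of 210600 that is ≥ 757333: ⌈757333/210600⌉ × 210600 = 4 × 210600 = 842400.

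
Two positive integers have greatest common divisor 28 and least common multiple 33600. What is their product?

940800

For any two positive integers, gcd × lcm = product = 28 × 33600 = 940800.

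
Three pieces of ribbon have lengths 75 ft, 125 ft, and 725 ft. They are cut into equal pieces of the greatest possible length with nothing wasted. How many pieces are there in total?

Piece length = gcd(75, 125, 725).
75 = 3 × 5^2
125 = 5^3
725 = 5^2 × 29
gcd(75, 125, 725) = 5^2 = 25.
Total pieces = 75/25 + 125/25 + 725/25 = 3 + 5 + 29 = 37.

37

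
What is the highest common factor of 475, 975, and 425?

25

475 = 5^2 × 19
975 = 3 × 5^2 × 13
425 = 5^2 × 17
gcd(475, 975, 425) = 5^2 = 25.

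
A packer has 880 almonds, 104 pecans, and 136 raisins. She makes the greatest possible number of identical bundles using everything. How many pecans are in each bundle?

13

Number of bundles = gcd(880, 104, 136).
880 = 2^4 × 5 × 11
104 = 2^3 × 13
136 = 2^3 × 17
gcd(880, 104, 136) = 2^3 = 8.
pecans per bundle = 104 / 8 = 13.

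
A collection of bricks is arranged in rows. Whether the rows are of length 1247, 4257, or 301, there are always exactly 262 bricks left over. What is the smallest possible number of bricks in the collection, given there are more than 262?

864433

N − 262 must be a common multiple of 1247, 4257, and 301.
1247 = 29 × 43
4257 = 3^2 × 11 × 43
301 = 7 × 43
LCM(1247, 4257, 301) = 3^2 × 7 × 11 × 29 × 43 = 864171.
Smallest N > 262 is LCM + 262 = 864171 + 262 = 864433.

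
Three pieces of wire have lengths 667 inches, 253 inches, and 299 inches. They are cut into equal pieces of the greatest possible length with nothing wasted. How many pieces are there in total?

53

Piece length = gcd(667, 253, 299).
667 = 23 × 29
253 = 11 × 23
299 = 13 × 23
gcd(667, 253, 299) = 23.
Total pieces = 667/23 + 253/23 + 299/23 = 29 + 11 + 13 = 53.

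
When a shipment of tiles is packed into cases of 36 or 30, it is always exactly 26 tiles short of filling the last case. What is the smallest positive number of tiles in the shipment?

Being 26 short of a full case of size k means N ≡ −26 (mod k), i.e. N + 26 is a multiple of each size.
36 = 2^2 × 3^2
30 = 2 × 3 × 5
LCM(36, 30) = 2^2 × 3^2 × 5 = 180.
Smallest positive N is 180 − 26 = 154.

154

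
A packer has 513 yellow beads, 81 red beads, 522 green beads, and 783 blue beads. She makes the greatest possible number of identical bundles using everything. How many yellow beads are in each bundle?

Number of bundles = gcd(513, 81, 522, 783).
513 = 3^3 × 19
81 = 3^4
522 = 2 × 3^2 × 29
783 = 3^3 × 29
gcd(513, 81, 522, 783) = 3^2 = 9.
yellow beads per bundle = 513 / 9 = 57.

57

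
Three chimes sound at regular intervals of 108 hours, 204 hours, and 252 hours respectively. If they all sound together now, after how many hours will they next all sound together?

12852 hours

We need the least common multiple of the intervals.
108 = 2^2 × 3^3
204 = 2^2 × 3 × 17
252 = 2^2 × 3^2 × 7
LCM(108, 204, 252) = 2^2 × 3^3 × 7 × 17 = 12852.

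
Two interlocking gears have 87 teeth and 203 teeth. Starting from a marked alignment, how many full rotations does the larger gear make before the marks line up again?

3 rotations

The first common completion time is the LCM of the periods.
87 = 3 × 29
203 = 7 × 29
LCM(87, 203) = 3 × 7 × 29 = 609.
Rotations for period 203: 609 / 203 = 3.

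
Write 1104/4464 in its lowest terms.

23/93

1104 = 2^4 × 3 × 23
4464 = 2^4 × 3^2 × 31
gcd(1104, 4464) = 2^4 × 3 = 48.
Divide numerator and denominator by 48: 1104/4464 = 23/93.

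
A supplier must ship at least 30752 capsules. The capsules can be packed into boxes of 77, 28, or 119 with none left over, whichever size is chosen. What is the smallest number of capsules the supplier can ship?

31416

The number of capsules must be a common multiple of 77, 28, and 119, so a multiple of their LCM.
77 = 7 × 11
28 = 2^2 × 7
119 = 7 × 17
LCM(77, 28, 119) = 2^2 × 7 × 11 × 17 = 5236.
Smallest multiple of 5236 that is ≥ 30752: ⌈30752/5236⌉ × 5236 = 6 × 5236 = 31416.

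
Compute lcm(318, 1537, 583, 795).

507210

318 = 2 × 3 × 53
1537 = 29 × 53
583 = 11 × 53
795 = 3 × 5 × 53
LCM(318, 1537, 583, 795) = 2 × 3 × 5 × 11 × 29 × 53 = 507210.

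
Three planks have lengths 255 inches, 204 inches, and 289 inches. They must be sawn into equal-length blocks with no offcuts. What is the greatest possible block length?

This is the greatest common divisor of 255, 204, and 289.
255 = 3 × 5 × 17
204 = 2^2 × 3 × 17
289 = 17^2
gcd(255, 204, 289) = 17.

17 inches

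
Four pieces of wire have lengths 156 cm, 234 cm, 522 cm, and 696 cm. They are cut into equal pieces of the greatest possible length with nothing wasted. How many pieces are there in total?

Piece length = gcd(156, 234, 522, 696).
156 = 2^2 × 3 × 13
234 = 2 × 3^2 × 13
522 = 2 × 3^2 × 29
696 = 2^3 × 3 × 29
gcd(156, 234, 522, 696) = 2 × 3 = 6.
Total pieces = 156/6 + 234/6 + 522/6 + 696/6 = 26 + 39 + 87 + 116 = 268.

268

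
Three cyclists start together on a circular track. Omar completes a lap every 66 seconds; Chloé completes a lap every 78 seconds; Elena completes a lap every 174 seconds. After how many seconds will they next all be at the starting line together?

We need the least common multiple of the intervals.
66 = 2 × 3 × 11
78 = 2 × 3 × 13
174 = 2 × 3 × 29
LCM(66, 78, 174) = 2 × 3 × 11 × 13 × 29 = 24882.

24882 seconds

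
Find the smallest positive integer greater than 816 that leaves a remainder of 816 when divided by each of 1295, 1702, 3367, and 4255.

775226

N − 816 must be a common multiple of 1295, 1702, 3367, and 4255.
1295 = 5 × 7 × 37
1702 = 2 × 23 × 37
3367 = 7 × 13 × 37
4255 = 5 × 23 × 37
LCM(1295, 1702, 3367, 4255) = 2 × 5 × 7 × 13 × 23 × 37 = 774410.
Smallest N > 816 is LCM + 816 = 774410 + 816 = 775226.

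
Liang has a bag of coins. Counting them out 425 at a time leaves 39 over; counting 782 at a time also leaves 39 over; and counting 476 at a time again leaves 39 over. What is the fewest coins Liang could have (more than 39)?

N − 39 must be a common multiple of 425, 782, and 476.
425 = 5^2 × 17
782 = 2 × 17 × 23
476 = 2^2 × 7 × 17
LCM(425, 782, 476) = 2^2 × 5^2 × 7 × 17 × 23 = 273700.
Smallest N > 39 is LCM + 39 = 273700 + 39 = 273739.

273739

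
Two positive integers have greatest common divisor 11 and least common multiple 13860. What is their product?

For any two positive integers, gcd × lcm = product = 11 × 13860 = 152460.

152460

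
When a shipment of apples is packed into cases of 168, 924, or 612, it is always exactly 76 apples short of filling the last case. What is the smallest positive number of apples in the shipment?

Being 76 short of a full case of size k means N ≡ −76 (mod k), i.e. N + 76 is a multiple of each size.
168 = 2^3 × 3 × 7
924 = 2^2 × 3 × 7 × 11
612 = 2^2 × 3^2 × 17
LCM(168, 924, 612) = 2^3 × 3^2 × 7 × 11 × 17 = 94248.
Smallest positive N is 94248 − 76 = 94172.

94172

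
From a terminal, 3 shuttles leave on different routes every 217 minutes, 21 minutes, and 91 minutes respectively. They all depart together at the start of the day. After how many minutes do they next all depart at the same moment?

They coincide at every common multiple of the periods; the first is the LCM.
217 = 7 × 31
21 = 3 × 7
91 = 7 × 13
LCM(217, 21, 91) = 3 × 7 × 13 × 31 = 8463.

8463 minutes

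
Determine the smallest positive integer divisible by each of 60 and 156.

60 = 2^2 × 3 × 5
156 = 2^2 × 3 × 13
LCM(60, 156) = 2^2 × 3 × 5 × 13 = 780.

780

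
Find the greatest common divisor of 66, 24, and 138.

6

66 = 2 × 3 × 11
24 = 2^3 × 3
138 = 2 × 3 × 23
gcd(66, 24, 138) = 2 × 3 = 6.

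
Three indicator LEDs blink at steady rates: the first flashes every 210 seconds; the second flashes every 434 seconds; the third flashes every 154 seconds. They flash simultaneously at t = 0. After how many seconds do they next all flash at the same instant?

71610 seconds

We need the least common multiple of the intervals.
210 = 2 × 3 × 5 × 7
434 = 2 × 7 × 31
154 = 2 × 7 × 11
LCM(210, 434, 154) = 2 × 3 × 5 × 7 × 11 × 31 = 71610.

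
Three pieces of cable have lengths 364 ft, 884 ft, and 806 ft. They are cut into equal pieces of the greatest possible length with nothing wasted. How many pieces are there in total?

79

Piece length = gcd(364, 884, 806).
364 = 2^2 × 7 × 13
884 = 2^2 × 13 × 17
806 = 2 × 13 × 31
gcd(364, 884, 806) = 2 × 13 = 26.
Total pieces = 364/26 + 884/26 + 806/26 = 14 + 34 + 31 = 79.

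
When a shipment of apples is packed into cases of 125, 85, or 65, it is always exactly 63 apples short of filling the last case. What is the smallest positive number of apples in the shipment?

Being 63 short of a full case of size k means N ≡ −63 (mod k), i.e. N + 63 is a multiple of each size.
125 = 5^3
85 = 5 × 17
65 = 5 × 13
LCM(125, 85, 65) = 5^3 × 13 × 17 = 27625.
Smallest positive N is 27625 − 63 = 27562.

27562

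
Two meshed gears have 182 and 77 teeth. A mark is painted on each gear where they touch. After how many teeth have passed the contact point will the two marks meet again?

2002 teeth

The first simultaneous occurrence is after LCM of the individual periods.
182 = 2 × 7 × 13
77 = 7 × 11
LCM(182, 77) = 2 × 7 × 11 × 13 = 2002.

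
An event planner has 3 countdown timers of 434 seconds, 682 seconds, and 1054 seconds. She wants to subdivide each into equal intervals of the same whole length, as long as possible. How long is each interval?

62 seconds

The interval must divide each timer length; the longest such is the gcd.
434 = 2 × 7 × 31
682 = 2 × 11 × 31
1054 = 2 × 17 × 31
gcd(434, 682, 1054) = 2 × 31 = 62.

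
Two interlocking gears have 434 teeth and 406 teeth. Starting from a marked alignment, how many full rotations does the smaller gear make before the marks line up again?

31 rotations

All finish a whole number of cycles simultaneously at t = LCM of the periods.
434 = 2 × 7 × 31
406 = 2 × 7 × 29
LCM(434, 406) = 2 × 7 × 29 × 31 = 12586.
Rotations for period 406: 12586 / 406 = 31.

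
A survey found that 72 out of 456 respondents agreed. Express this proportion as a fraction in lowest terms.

72 = 2^3 × 3^2
456 = 2^3 × 3 × 19
gcd(72, 456) = 2^3 × 3 = 24.
Divide numerator and denominator by 24: 72/456 = 3/19.

3/19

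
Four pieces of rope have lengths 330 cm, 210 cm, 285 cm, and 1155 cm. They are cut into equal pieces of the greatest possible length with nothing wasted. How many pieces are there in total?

132

Piece length = gcd(330, 210, 285, 1155).
330 = 2 × 3 × 5 × 11
210 = 2 × 3 × 5 × 7
285 = 3 × 5 × 19
1155 = 3 × 5 × 7 × 11
gcd(330, 210, 285, 1155) = 3 × 5 = 15.
Total pieces = 330/15 + 210/15 + 285/15 + 1155/15 = 22 + 14 + 19 + 77 = 132.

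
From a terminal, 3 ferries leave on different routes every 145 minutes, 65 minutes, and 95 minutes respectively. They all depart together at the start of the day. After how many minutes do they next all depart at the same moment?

The first simultaneous occurrence is after LCM of the individual periods.
145 = 5 × 29
65 = 5 × 13
95 = 5 × 19
LCM(145, 65, 95) = 5 × 13 × 19 × 29 = 35815.

35815 minutes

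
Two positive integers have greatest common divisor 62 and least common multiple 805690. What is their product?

For any two positive integers, gcd × lcm = product = 62 × 805690 = 49952780.

49952780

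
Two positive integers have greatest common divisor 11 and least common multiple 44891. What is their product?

493801

For any two positive integers, gcd × lcm = product = 11 × 44891 = 493801.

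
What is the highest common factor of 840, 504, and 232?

840 = 2^3 × 3 × 5 × 7
504 = 2^3 × 3^2 × 7
232 = 2^3 × 29
gcd(840, 504, 232) = 2^3 = 8.

8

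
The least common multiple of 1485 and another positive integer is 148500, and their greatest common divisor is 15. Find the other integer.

1500

gcd × lcm = product of the two integers, so the other integer is (15 × 148500) / 1485 = 1500.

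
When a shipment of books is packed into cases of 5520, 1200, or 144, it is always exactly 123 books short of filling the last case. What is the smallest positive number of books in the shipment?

Being 123 short of a full case of size k means N ≡ −123 (mod k), i.e. N + 123 is a multiple of each size.
5520 = 2^4 × 3 × 5 × 23
1200 = 2^4 × 3 × 5^2
144 = 2^4 × 3^2
LCM(5520, 1200, 144) = 2^4 × 3^2 × 5^2 × 23 = 82800.
Smallest positive N is 82800 − 123 = 82677.

82677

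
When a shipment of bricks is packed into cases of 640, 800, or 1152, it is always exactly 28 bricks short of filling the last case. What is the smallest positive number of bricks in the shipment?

Being 28 short of a full case of size k means N ≡ −28 (mod k), i.e. N + 28 is a multiple of each size.
640 = 2^7 × 5
800 = 2^5 × 5^2
1152 = 2^7 × 3^2
LCM(640, 800, 1152) = 2^7 × 3^2 × 5^2 = 28800.
Smallest positive N is 28800 − 28 = 28772.

28772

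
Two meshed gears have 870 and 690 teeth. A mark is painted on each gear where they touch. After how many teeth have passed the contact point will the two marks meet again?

20010 teeth

They coincide at every common multiple of the periods; the first is the LCM.
870 = 2 × 3 × 5 × 29
690 = 2 × 3 × 5 × 23
LCM(870, 690) = 2 × 3 × 5 × 23 × 29 = 20010.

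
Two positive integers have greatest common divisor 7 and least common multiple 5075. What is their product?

For any two positive integers, gcd × lcm = product = 7 × 5075 = 35525.

35525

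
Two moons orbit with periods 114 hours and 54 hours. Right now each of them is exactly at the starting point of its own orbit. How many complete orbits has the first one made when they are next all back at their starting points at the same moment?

All finish a whole number of cycles simultaneously at t = LCM of the periods.
114 = 2 × 3 × 19
54 = 2 × 3^3
LCM(114, 54) = 2 × 3^3 × 19 = 1026.
Orbits for period 114: 1026 / 114 = 9.

9 orbits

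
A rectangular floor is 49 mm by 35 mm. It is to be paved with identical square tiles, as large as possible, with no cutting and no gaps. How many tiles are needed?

Tile side = gcd(49, 35).
49 = 7^2
35 = 5 × 7
gcd(49, 35) = 7.
Tiles: (49/7) × (35/7) = 7 × 5 = 35.

35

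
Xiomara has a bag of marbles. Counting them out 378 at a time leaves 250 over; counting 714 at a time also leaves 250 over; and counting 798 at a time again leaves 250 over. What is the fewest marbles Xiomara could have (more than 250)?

122344

N − 250 must be a common multiple of 378, 714, and 798.
378 = 2 × 3^3 × 7
714 = 2 × 3 × 7 × 17
798 = 2 × 3 × 7 × 19
LCM(378, 714, 798) = 2 × 3^3 × 7 × 17 × 19 = 122094.
Smallest N > 250 is LCM + 250 = 122094 + 250 = 122344.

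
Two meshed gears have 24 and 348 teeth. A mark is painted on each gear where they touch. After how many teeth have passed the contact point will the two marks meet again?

The first simultaneous occurrence is after LCM of the individual periods.
24 = 2^3 × 3
348 = 2^2 × 3 × 29
LCM(24, 348) = 2^3 × 3 × 29 = 696.

696 teeth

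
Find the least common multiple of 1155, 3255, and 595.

1155 = 3 × 5 × 7 × 11
3255 = 3 × 5 × 7 × 31
595 = 5 × 7 × 17
LCM(1155, 3255, 595) = 3 × 5 × 7 × 11 × 17 × 31 = 608685.

608685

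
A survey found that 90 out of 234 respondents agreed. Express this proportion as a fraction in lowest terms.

90 = 2 × 3^2 × 5
234 = 2 × 3^2 × 13
gcd(90, 234) = 2 × 3^2 = 18.
Divide numerator and denominator by 18: 90/234 = 5/13.

5/13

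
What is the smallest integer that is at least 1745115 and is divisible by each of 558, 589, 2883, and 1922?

1971972

The integer must be a common multiple of 558, 589, 2883, and 1922, so a multiple of their LCM.
558 = 2 × 3^2 × 31
589 = 19 × 31
2883 = 3 × 31^2
1922 = 2 × 31^2
LCM(558, 589, 2883, 1922) = 2 × 3^2 × 19 × 31^2 = 328662.
Smallest multiple of 328662 that is ≥ 1745115: ⌈1745115/328662⌉ × 328662 = 6 × 328662 = 1971972.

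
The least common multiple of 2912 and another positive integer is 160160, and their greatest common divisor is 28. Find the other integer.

gcd × lcm = product of the two integers, so the other integer is (28 × 160160) / 2912 = 1540.

1540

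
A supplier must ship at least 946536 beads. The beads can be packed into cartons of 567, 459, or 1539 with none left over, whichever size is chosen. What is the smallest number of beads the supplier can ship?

1098846

The number of beads must be a common multiple of 567, 459, and 1539, so a multiple of their LCM.
567 = 3^4 × 7
459 = 3^3 × 17
1539 = 3^4 × 19
LCM(567, 459, 1539) = 3^4 × 7 × 17 × 19 = 183141.
Smallest multiple of 183141 that is ≥ 946536: ⌈946536/183141⌉ × 183141 = 6 × 183141 = 1098846.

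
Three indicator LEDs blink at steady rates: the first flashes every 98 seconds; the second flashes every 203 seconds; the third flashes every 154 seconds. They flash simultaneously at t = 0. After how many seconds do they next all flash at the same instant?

We need the least common multiple of the intervals.
98 = 2 × 7^2
203 = 7 × 29
154 = 2 × 7 × 11
LCM(98, 203, 154) = 2 × 7^2 × 11 × 29 = 31262.

31262 seconds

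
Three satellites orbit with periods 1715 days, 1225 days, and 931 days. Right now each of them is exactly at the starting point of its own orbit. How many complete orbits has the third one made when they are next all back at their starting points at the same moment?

They are all back at their starting positions together after one LCM of the periods.
1715 = 5 × 7^3
1225 = 5^2 × 7^2
931 = 7^2 × 19
LCM(1715, 1225, 931) = 5^2 × 7^3 × 19 = 162925.
Orbits for period 931: 162925 / 931 = 175.

175 orbits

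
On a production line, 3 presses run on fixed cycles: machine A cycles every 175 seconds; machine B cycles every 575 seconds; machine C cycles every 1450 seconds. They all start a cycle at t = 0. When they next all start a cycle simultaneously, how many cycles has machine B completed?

406 cycles

They are all back at their starting positions together after one LCM of the periods.
175 = 5^2 × 7
575 = 5^2 × 23
1450 = 2 × 5^2 × 29
LCM(175, 575, 1450) = 2 × 5^2 × 7 × 23 × 29 = 233450.
Cycles for period 575: 233450 / 575 = 406.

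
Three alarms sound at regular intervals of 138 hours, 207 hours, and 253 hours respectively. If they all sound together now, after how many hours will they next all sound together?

4554 hours

They coincide at every common multiple of the periods; the first is the LCM.
138 = 2 × 3 × 23
207 = 3^2 × 23
253 = 11 × 23
LCM(138, 207, 253) = 2 × 3^2 × 11 × 23 = 4554.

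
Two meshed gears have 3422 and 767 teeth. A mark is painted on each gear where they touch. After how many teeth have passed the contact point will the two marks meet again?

They coincide at every common multiple of the periods; the first is the LCM.
3422 = 2 × 29 × 59
767 = 13 × 59
LCM(3422, 767) = 2 × 13 × 29 × 59 = 44486.

44486 teeth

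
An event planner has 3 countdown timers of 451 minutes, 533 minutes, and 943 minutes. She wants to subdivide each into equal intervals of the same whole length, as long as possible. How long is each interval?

41 minutes

The interval must divide each timer length; the longest such is the gcd.
451 = 11 × 41
533 = 13 × 41
943 = 23 × 41
gcd(451, 533, 943) = 41.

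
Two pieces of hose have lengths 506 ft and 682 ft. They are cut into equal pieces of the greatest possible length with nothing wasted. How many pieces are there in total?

Piece length = gcd(506, 682).
506 = 2 × 11 × 23
682 = 2 × 11 × 31
gcd(506, 682) = 2 × 11 = 22.
Total pieces = 506/22 + 682/22 = 23 + 31 = 54.

54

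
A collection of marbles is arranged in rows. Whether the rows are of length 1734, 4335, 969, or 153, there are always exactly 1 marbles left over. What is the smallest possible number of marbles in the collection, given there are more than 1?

N − 1 must be a common multiple of 1734, 4335, 969, and 153.
1734 = 2 × 3 × 17^2
4335 = 3 × 5 × 17^2
969 = 3 × 17 × 19
153 = 3^2 × 17
LCM(1734, 4335, 969, 153) = 2 × 3^2 × 5 × 17^2 × 19 = 494190.
Smallest N > 1 is LCM + 1 = 494190 + 1 = 494191.

494191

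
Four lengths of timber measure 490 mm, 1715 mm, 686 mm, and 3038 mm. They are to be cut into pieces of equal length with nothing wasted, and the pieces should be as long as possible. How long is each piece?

The greatest length dividing all of 490, 1715, 686, and 3038 is their gcd.
490 = 2 × 5 × 7^2
1715 = 5 × 7^3
686 = 2 × 7^3
3038 = 2 × 7^2 × 31
gcd(490, 1715, 686, 3038) = 7^2 = 49.

49 mm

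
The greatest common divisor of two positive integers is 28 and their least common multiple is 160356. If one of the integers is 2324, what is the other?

For two integers, gcd × lcm = product, so the other is (28 × 160356) / 2324 = 4489968 / 2324 = 1932.

1932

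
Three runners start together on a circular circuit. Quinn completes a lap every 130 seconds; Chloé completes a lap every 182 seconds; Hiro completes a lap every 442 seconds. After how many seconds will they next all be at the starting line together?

They coincide at every common multiple of the periods; the first is the LCM.
130 = 2 × 5 × 13
182 = 2 × 7 × 13
442 = 2 × 13 × 17
LCM(130, 182, 442) = 2 × 5 × 7 × 13 × 17 = 15470.

15470 seconds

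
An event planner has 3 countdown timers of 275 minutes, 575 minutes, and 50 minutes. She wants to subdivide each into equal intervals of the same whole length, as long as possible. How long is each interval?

The interval must divide each timer length; the longest such is the gcd.
275 = 5^2 × 11
575 = 5^2 × 23
50 = 2 × 5^2
gcd(275, 575, 50) = 5^2 = 25.

25 minutes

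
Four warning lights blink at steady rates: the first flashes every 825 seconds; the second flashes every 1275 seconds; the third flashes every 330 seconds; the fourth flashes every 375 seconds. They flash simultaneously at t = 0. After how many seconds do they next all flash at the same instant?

They coincide at every common multiple of the periods; the first is the LCM.
825 = 3 × 5^2 × 11
1275 = 3 × 5^2 × 17
330 = 2 × 3 × 5 × 11
375 = 3 × 5^3
LCM(825, 1275, 330, 375) = 2 × 3 × 5^3 × 11 × 17 = 140250.

140250 seconds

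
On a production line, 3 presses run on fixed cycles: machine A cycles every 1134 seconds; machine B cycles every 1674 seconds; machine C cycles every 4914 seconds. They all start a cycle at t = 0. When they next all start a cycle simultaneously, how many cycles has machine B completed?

The first common completion time is the LCM of the periods.
1134 = 2 × 3^4 × 7
1674 = 2 × 3^3 × 31
4914 = 2 × 3^3 × 7 × 13
LCM(1134, 1674, 4914) = 2 × 3^4 × 7 × 13 × 31 = 457002.
Cycles for period 1674: 457002 / 1674 = 273.

273 cycles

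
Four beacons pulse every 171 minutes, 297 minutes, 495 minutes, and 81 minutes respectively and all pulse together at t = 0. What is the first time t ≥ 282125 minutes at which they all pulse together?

Joint pulses occur at multiples of LCM(171, 297, 495, 81).
171 = 3^2 × 19
297 = 3^3 × 11
495 = 3^2 × 5 × 11
81 = 3^4
LCM(171, 297, 495, 81) = 3^4 × 5 × 11 × 19 = 84645.
Smallest multiple of 84645 that is ≥ 282125: ⌈282125/84645⌉ × 84645 = 4 × 84645 = 338580.

338580 minutes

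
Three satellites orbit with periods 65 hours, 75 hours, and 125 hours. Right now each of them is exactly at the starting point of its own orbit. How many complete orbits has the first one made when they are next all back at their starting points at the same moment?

They are all back at their starting positions together after one LCM of the periods.
65 = 5 × 13
75 = 3 × 5^2
125 = 5^3
LCM(65, 75, 125) = 3 × 5^3 × 13 = 4875.
Orbits for period 65: 4875 / 65 = 75.

75 orbits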